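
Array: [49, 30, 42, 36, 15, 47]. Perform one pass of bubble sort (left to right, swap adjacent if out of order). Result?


After one pass: [30, 42, 36, 15, 47, 49]


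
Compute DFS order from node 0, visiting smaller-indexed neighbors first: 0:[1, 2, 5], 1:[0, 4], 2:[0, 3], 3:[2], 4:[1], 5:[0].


DFS stack-based: start with [0]
Visit order: [0, 1, 4, 2, 3, 5]


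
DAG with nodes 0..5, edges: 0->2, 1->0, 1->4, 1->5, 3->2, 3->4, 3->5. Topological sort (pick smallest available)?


Kahn's algorithm, process smallest node first
Order: [1, 0, 3, 2, 4, 5]


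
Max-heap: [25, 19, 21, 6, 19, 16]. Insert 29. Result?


Append 29: [25, 19, 21, 6, 19, 16, 29]
Bubble up: swap idx 6(29) with idx 2(21); swap idx 2(29) with idx 0(25)
Result: [29, 19, 25, 6, 19, 16, 21]


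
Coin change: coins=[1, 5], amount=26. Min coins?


dp[0]=0; dp[i]=1+min(dp[i-c] for c in coins)
...dp[21]=5, dp[22]=6, dp[23]=7, dp[24]=8, dp[25]=5, dp[26]=6
Minimum coins for 26 = 6


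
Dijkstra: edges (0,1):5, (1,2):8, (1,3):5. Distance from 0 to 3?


Dijkstra from 0:
Distances: {0: 0, 1: 5, 2: 13, 3: 10}
Shortest distance to 3 = 10, path = [0, 1, 3]


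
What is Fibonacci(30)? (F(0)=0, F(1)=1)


F(n)=F(n-1)+F(n-2)
...F(28)=317811, F(29)=514229, F(30)=832040


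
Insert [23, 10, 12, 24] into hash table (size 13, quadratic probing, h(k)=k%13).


Insertions: 23->slot 10; 10->slot 11; 12->slot 12; 24->slot 2
Table: [None, None, 24, None, None, None, None, None, None, None, 23, 10, 12]


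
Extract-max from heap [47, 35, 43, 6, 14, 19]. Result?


Max = 47
Replace root with last, heapify down
Resulting heap: [43, 35, 19, 6, 14]


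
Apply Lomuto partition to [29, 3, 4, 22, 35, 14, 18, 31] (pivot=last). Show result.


Elements <= 31 go left of pivot.
Result: [29, 3, 4, 22, 14, 18, 31, 35], pivot at index 6


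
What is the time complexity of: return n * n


Analysis: constant-time operation, no loop
Complexity: O(1)


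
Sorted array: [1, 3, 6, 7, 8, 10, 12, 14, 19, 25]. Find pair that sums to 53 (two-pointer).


Two pointers: lo=0, hi=9
No pair sums to 53


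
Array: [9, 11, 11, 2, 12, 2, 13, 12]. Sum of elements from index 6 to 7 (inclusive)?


Prefix sums: [0, 9, 20, 31, 33, 45, 47, 60, 72]
Sum[6..7] = prefix[8] - prefix[6] = 72 - 47 = 25


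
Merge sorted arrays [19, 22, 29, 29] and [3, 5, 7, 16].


Compare heads, take smaller each step.
Merged: [3, 5, 7, 16, 19, 22, 29, 29]


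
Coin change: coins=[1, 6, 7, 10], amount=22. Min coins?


dp[0]=0; dp[i]=1+min(dp[i-c] for c in coins)
...dp[17]=2, dp[18]=3, dp[19]=3, dp[20]=2, dp[21]=3, dp[22]=3
Minimum coins for 22 = 3


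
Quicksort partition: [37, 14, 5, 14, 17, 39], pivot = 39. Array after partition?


Elements <= 39 go left of pivot.
Result: [37, 14, 5, 14, 17, 39], pivot at index 5


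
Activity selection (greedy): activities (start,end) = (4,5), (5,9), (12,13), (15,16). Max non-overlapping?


Greedy: pick earliest-ending, then skip overlaps.
Selected (4 activities): [(4, 5), (5, 9), (12, 13), (15, 16)]


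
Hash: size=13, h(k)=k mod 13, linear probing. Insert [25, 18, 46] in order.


Insertions: 25->slot 12; 18->slot 5; 46->slot 7
Table: [None, None, None, None, None, 18, None, 46, None, None, None, None, 25]


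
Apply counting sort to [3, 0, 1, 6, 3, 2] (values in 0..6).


Count array: [1, 1, 1, 2, 0, 0, 1]
Reconstruct: [0, 1, 2, 3, 3, 6]


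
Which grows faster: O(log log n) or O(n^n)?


double-logarithmic grows slower than n^n
O(log log n) is asymptotically smaller; O(n^n) grows faster


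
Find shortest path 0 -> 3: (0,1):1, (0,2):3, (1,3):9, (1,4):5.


Dijkstra from 0:
Distances: {0: 0, 1: 1, 2: 3, 3: 10, 4: 6}
Shortest distance to 3 = 10, path = [0, 1, 3]


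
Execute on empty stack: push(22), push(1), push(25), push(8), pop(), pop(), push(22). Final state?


push(22) -> [22]
push(1) -> [22, 1]
push(25) -> [22, 1, 25]
push(8) -> [22, 1, 25, 8]
pop() returns 8 -> [22, 1, 25]
pop() returns 25 -> [22, 1]
push(22) -> [22, 1, 22]
Final stack (bottom to top): [22, 1, 22]


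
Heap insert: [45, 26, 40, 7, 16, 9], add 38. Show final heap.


Append 38: [45, 26, 40, 7, 16, 9, 38]
Bubble up: no swaps needed
Result: [45, 26, 40, 7, 16, 9, 38]


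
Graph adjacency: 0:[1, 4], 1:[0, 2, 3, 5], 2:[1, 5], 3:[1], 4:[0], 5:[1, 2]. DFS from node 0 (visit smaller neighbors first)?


DFS stack-based: start with [0]
Visit order: [0, 1, 2, 5, 3, 4]


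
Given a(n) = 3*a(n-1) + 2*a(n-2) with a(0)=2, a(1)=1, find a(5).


Build bottom-up:
...a(3)=23, a(4)=83, a(5)=3*83+2*23=295


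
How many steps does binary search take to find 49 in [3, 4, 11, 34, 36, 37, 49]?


Search for 49:
[0,6] mid=3 arr[3]=34
[4,6] mid=5 arr[5]=37
[6,6] mid=6 arr[6]=49
Total: 3 comparisons


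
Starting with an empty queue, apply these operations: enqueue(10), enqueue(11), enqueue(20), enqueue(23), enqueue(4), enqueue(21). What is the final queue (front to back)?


enqueue(10) -> [10]
enqueue(11) -> [10, 11]
enqueue(20) -> [10, 11, 20]
enqueue(23) -> [10, 11, 20, 23]
enqueue(4) -> [10, 11, 20, 23, 4]
enqueue(21) -> [10, 11, 20, 23, 4, 21]
Final queue (front to back): [10, 11, 20, 23, 4, 21]


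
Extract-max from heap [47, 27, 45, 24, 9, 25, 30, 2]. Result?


Max = 47
Replace root with last, heapify down
Resulting heap: [45, 27, 30, 24, 9, 25, 2]


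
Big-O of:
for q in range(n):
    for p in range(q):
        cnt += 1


Per nesting level: O(n) * O(n) [triangular over q] = O(n^2)
Complexity: O(n^2)


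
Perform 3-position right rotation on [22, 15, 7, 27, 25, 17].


Right rotate by 3: [27, 25, 17, 22, 15, 7]


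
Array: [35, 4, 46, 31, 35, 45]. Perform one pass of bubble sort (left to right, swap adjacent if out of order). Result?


After one pass: [4, 35, 31, 35, 45, 46]


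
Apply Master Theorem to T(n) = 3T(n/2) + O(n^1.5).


a=3, b=2, c=1.5. log_2(3)=1.585 > c=1.5. Case 1: O(n^log_b(a)) = O(n^1.585)
Complexity: O(n^1.585)


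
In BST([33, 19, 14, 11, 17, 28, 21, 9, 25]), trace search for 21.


BST root = 33
Search for 21: compare at each node
Path: [33, 19, 28, 21]


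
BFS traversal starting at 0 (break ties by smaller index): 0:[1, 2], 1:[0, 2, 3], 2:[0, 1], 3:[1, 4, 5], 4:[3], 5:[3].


BFS queue: start with [0]
Visit order: [0, 1, 2, 3, 4, 5]


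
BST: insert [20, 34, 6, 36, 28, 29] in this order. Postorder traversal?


Root = 20; build tree by BST insertion.
Postorder traversal: [6, 29, 28, 36, 34, 20]


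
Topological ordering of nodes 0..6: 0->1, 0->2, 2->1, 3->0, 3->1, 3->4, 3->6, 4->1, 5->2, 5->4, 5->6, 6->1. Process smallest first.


Kahn's algorithm, process smallest node first
Order: [3, 0, 5, 2, 4, 6, 1]


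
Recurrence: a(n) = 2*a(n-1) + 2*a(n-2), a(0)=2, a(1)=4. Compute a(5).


Build bottom-up:
...a(3)=32, a(4)=88, a(5)=2*88+2*32=240


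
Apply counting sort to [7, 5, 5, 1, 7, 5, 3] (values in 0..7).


Count array: [0, 1, 0, 1, 0, 3, 0, 2]
Reconstruct: [1, 3, 5, 5, 5, 7, 7]


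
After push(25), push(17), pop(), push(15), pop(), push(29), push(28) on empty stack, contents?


push(25) -> [25]
push(17) -> [25, 17]
pop() returns 17 -> [25]
push(15) -> [25, 15]
pop() returns 15 -> [25]
push(29) -> [25, 29]
push(28) -> [25, 29, 28]
Final stack (bottom to top): [25, 29, 28]


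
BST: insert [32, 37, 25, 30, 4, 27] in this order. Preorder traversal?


Root = 32; build tree by BST insertion.
Preorder traversal: [32, 25, 4, 30, 27, 37]


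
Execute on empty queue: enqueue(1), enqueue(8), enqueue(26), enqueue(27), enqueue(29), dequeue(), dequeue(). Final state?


enqueue(1) -> [1]
enqueue(8) -> [1, 8]
enqueue(26) -> [1, 8, 26]
enqueue(27) -> [1, 8, 26, 27]
enqueue(29) -> [1, 8, 26, 27, 29]
dequeue() returns 1 -> [8, 26, 27, 29]
dequeue() returns 8 -> [26, 27, 29]
Final queue (front to back): [26, 27, 29]


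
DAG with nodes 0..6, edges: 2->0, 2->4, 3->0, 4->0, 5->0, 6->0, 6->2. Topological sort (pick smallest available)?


Kahn's algorithm, process smallest node first
Order: [1, 3, 5, 6, 2, 4, 0]


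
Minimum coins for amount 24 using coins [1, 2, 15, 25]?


dp[0]=0; dp[i]=1+min(dp[i-c] for c in coins)
...dp[19]=3, dp[20]=4, dp[21]=4, dp[22]=5, dp[23]=5, dp[24]=6
Minimum coins for 24 = 6


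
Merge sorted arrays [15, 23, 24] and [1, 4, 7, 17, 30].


Compare heads, take smaller each step.
Merged: [1, 4, 7, 15, 17, 23, 24, 30]


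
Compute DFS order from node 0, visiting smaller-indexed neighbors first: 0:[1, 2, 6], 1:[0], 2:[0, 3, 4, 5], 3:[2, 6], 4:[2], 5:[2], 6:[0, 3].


DFS stack-based: start with [0]
Visit order: [0, 1, 2, 3, 6, 4, 5]


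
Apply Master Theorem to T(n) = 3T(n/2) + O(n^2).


a=3, b=2, c=2. log_2(3)=1.585 < c=2. Case 3: O(n^c) = O(n^2)
Complexity: O(n^2)


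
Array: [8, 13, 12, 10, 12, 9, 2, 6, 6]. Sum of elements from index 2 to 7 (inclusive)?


Prefix sums: [0, 8, 21, 33, 43, 55, 64, 66, 72, 78]
Sum[2..7] = prefix[8] - prefix[2] = 72 - 21 = 51


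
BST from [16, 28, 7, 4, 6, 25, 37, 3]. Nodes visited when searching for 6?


BST root = 16
Search for 6: compare at each node
Path: [16, 7, 4, 6]


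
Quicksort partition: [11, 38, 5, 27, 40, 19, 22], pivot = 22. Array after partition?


Elements <= 22 go left of pivot.
Result: [11, 5, 19, 22, 40, 38, 27], pivot at index 3


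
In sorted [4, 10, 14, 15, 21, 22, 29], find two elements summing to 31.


Two pointers: lo=0, hi=6
Found pair: (10, 21) summing to 31


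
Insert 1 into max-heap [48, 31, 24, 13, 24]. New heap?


Append 1: [48, 31, 24, 13, 24, 1]
Bubble up: no swaps needed
Result: [48, 31, 24, 13, 24, 1]


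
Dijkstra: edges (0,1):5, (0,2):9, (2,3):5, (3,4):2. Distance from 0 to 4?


Dijkstra from 0:
Distances: {0: 0, 1: 5, 2: 9, 3: 14, 4: 16}
Shortest distance to 4 = 16, path = [0, 2, 3, 4]


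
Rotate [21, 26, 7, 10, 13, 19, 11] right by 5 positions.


Right rotate by 5: [7, 10, 13, 19, 11, 21, 26]


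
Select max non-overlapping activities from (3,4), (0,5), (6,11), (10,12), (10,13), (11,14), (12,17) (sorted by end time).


Greedy: pick earliest-ending, then skip overlaps.
Selected (3 activities): [(3, 4), (6, 11), (11, 14)]


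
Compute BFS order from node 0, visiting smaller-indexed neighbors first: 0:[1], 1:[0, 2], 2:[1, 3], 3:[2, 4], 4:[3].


BFS queue: start with [0]
Visit order: [0, 1, 2, 3, 4]


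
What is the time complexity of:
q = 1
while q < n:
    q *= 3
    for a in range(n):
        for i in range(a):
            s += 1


Per nesting level: O(log n) * O(n) * O(n) [triangular over a] = O(n^2 log n)
Complexity: O(n^2 log n)


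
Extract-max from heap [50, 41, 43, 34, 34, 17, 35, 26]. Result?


Max = 50
Replace root with last, heapify down
Resulting heap: [43, 41, 35, 34, 34, 17, 26]


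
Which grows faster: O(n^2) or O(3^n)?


quadratic grows slower than exponential (base 3)
O(n^2) is asymptotically smaller; O(3^n) grows faster


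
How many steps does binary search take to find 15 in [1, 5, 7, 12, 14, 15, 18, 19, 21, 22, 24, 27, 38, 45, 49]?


Search for 15:
[0,14] mid=7 arr[7]=19
[0,6] mid=3 arr[3]=12
[4,6] mid=5 arr[5]=15
Total: 3 comparisons


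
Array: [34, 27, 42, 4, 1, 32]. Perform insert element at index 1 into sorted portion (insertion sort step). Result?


After one pass: [27, 34, 42, 4, 1, 32]


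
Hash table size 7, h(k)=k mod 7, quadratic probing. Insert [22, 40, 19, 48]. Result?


Insertions: 22->slot 1; 40->slot 5; 19->slot 6; 48->slot 0
Table: [48, 22, None, None, None, 40, 19]


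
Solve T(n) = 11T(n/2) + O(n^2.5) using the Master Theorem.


a=11, b=2, c=2.5. log_2(11)=3.459 > c=2.5. Case 1: O(n^log_b(a)) = O(n^3.459)
Complexity: O(n^3.459)


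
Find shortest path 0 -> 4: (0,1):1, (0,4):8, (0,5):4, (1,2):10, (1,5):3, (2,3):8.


Dijkstra from 0:
Distances: {0: 0, 1: 1, 2: 11, 3: 19, 4: 8, 5: 4}
Shortest distance to 4 = 8, path = [0, 4]


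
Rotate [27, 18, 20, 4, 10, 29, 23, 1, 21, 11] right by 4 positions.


Right rotate by 4: [23, 1, 21, 11, 27, 18, 20, 4, 10, 29]


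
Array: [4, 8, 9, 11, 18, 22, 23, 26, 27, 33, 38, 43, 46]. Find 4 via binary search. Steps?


Search for 4:
[0,12] mid=6 arr[6]=23
[0,5] mid=2 arr[2]=9
[0,1] mid=0 arr[0]=4
Total: 3 comparisons


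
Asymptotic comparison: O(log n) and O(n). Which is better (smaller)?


logarithmic grows slower than linear
O(log n) is asymptotically smaller; O(n) grows faster


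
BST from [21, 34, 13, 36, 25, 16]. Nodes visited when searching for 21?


BST root = 21
Search for 21: compare at each node
Path: [21]


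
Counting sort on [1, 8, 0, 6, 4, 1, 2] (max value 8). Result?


Count array: [1, 2, 1, 0, 1, 0, 1, 0, 1]
Reconstruct: [0, 1, 1, 2, 4, 6, 8]


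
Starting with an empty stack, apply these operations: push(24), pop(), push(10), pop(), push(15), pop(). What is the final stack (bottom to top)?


push(24) -> [24]
pop() returns 24 -> []
push(10) -> [10]
pop() returns 10 -> []
push(15) -> [15]
pop() returns 15 -> []
Final stack (bottom to top): []


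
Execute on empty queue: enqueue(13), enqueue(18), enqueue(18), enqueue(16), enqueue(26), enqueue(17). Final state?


enqueue(13) -> [13]
enqueue(18) -> [13, 18]
enqueue(18) -> [13, 18, 18]
enqueue(16) -> [13, 18, 18, 16]
enqueue(26) -> [13, 18, 18, 16, 26]
enqueue(17) -> [13, 18, 18, 16, 26, 17]
Final queue (front to back): [13, 18, 18, 16, 26, 17]


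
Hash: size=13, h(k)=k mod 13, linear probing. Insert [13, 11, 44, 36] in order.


Insertions: 13->slot 0; 11->slot 11; 44->slot 5; 36->slot 10
Table: [13, None, None, None, None, 44, None, None, None, None, 36, 11, None]


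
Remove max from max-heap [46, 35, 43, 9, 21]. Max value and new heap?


Max = 46
Replace root with last, heapify down
Resulting heap: [43, 35, 21, 9]


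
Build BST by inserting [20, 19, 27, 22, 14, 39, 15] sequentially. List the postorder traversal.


Root = 20; build tree by BST insertion.
Postorder traversal: [15, 14, 19, 22, 39, 27, 20]


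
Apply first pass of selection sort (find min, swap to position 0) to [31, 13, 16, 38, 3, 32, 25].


After one pass: [3, 13, 16, 38, 31, 32, 25]


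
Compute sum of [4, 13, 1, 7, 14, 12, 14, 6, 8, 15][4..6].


Prefix sums: [0, 4, 17, 18, 25, 39, 51, 65, 71, 79, 94]
Sum[4..6] = prefix[7] - prefix[4] = 65 - 25 = 40


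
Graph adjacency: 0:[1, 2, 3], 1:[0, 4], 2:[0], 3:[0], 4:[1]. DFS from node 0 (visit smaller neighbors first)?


DFS stack-based: start with [0]
Visit order: [0, 1, 4, 2, 3]


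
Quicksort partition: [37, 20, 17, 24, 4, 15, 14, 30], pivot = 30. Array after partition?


Elements <= 30 go left of pivot.
Result: [20, 17, 24, 4, 15, 14, 30, 37], pivot at index 6


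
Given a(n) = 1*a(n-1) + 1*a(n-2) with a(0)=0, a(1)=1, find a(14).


Build bottom-up:
...a(12)=144, a(13)=233, a(14)=1*233+1*144=377


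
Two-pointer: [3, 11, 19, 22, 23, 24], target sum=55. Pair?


Two pointers: lo=0, hi=5
No pair sums to 55


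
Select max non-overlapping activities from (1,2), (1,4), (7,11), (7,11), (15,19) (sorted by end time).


Greedy: pick earliest-ending, then skip overlaps.
Selected (3 activities): [(1, 2), (7, 11), (15, 19)]


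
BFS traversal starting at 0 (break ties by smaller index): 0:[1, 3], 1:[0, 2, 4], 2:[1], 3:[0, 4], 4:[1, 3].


BFS queue: start with [0]
Visit order: [0, 1, 3, 2, 4]


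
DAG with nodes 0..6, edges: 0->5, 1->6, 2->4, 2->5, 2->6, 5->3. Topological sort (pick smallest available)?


Kahn's algorithm, process smallest node first
Order: [0, 1, 2, 4, 5, 3, 6]


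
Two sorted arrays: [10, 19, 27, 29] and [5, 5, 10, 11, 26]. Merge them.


Compare heads, take smaller each step.
Merged: [5, 5, 10, 10, 11, 19, 26, 27, 29]


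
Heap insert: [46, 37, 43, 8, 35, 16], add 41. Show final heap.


Append 41: [46, 37, 43, 8, 35, 16, 41]
Bubble up: no swaps needed
Result: [46, 37, 43, 8, 35, 16, 41]


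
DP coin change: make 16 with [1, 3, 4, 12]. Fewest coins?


dp[0]=0; dp[i]=1+min(dp[i-c] for c in coins)
...dp[11]=3, dp[12]=1, dp[13]=2, dp[14]=3, dp[15]=2, dp[16]=2
Minimum coins for 16 = 2


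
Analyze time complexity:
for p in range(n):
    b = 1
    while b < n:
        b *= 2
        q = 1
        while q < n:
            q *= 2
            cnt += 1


Per nesting level: O(n) * O(log n) * O(log n) = O(n (log n)^2)
Complexity: O(n (log n)^2)


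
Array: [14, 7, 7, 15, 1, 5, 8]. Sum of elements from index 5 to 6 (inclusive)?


Prefix sums: [0, 14, 21, 28, 43, 44, 49, 57]
Sum[5..6] = prefix[7] - prefix[5] = 57 - 44 = 13


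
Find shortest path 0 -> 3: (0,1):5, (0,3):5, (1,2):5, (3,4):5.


Dijkstra from 0:
Distances: {0: 0, 1: 5, 2: 10, 3: 5, 4: 10}
Shortest distance to 3 = 5, path = [0, 3]


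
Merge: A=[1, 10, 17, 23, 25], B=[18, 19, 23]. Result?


Compare heads, take smaller each step.
Merged: [1, 10, 17, 18, 19, 23, 23, 25]


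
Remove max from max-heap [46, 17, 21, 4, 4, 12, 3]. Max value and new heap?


Max = 46
Replace root with last, heapify down
Resulting heap: [21, 17, 12, 4, 4, 3]


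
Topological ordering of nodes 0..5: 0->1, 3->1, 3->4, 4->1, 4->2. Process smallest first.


Kahn's algorithm, process smallest node first
Order: [0, 3, 4, 1, 2, 5]


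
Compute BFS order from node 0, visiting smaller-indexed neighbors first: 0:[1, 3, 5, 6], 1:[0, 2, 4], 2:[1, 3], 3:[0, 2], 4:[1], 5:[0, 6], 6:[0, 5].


BFS queue: start with [0]
Visit order: [0, 1, 3, 5, 6, 2, 4]


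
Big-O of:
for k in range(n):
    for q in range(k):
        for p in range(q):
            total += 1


Per nesting level: O(n) * O(n) [triangular over k] * O(n) [triangular over q] = O(n^3)
Complexity: O(n^3)


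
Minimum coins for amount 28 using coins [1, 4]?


dp[0]=0; dp[i]=1+min(dp[i-c] for c in coins)
...dp[23]=8, dp[24]=6, dp[25]=7, dp[26]=8, dp[27]=9, dp[28]=7
Minimum coins for 28 = 7


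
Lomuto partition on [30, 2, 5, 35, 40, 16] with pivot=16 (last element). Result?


Elements <= 16 go left of pivot.
Result: [2, 5, 16, 35, 40, 30], pivot at index 2


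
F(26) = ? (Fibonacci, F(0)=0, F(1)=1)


F(n)=F(n-1)+F(n-2)
...F(24)=46368, F(25)=75025, F(26)=121393


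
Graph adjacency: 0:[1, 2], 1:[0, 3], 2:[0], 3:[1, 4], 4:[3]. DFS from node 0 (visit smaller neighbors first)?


DFS stack-based: start with [0]
Visit order: [0, 1, 3, 4, 2]


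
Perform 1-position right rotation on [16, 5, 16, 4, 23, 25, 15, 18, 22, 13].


Right rotate by 1: [13, 16, 5, 16, 4, 23, 25, 15, 18, 22]


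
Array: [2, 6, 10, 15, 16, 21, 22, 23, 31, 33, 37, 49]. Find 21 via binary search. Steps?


Search for 21:
[0,11] mid=5 arr[5]=21
Total: 1 comparisons


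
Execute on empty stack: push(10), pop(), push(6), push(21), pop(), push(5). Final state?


push(10) -> [10]
pop() returns 10 -> []
push(6) -> [6]
push(21) -> [6, 21]
pop() returns 21 -> [6]
push(5) -> [6, 5]
Final stack (bottom to top): [6, 5]


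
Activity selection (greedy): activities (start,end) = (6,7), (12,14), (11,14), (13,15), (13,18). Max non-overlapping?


Greedy: pick earliest-ending, then skip overlaps.
Selected (2 activities): [(6, 7), (12, 14)]


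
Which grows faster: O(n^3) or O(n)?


linear grows slower than cubic
O(n) is asymptotically smaller; O(n^3) grows faster


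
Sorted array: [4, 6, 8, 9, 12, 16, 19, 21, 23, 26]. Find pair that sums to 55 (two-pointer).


Two pointers: lo=0, hi=9
No pair sums to 55


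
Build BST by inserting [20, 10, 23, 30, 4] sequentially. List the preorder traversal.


Root = 20; build tree by BST insertion.
Preorder traversal: [20, 10, 4, 23, 30]


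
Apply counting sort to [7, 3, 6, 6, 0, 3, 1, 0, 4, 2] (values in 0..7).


Count array: [2, 1, 1, 2, 1, 0, 2, 1]
Reconstruct: [0, 0, 1, 2, 3, 3, 4, 6, 6, 7]


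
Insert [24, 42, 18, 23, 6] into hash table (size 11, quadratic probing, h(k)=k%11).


Insertions: 24->slot 2; 42->slot 9; 18->slot 7; 23->slot 1; 6->slot 6
Table: [None, 23, 24, None, None, None, 6, 18, None, 42, None]


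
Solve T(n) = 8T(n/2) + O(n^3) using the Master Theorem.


a=8, b=2, c=3. log_2(8)=3 = c=3. Case 2: O(n^c log n) = O(n^3 log n)
Complexity: O(n^3 log n)


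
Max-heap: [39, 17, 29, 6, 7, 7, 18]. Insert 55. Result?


Append 55: [39, 17, 29, 6, 7, 7, 18, 55]
Bubble up: swap idx 7(55) with idx 3(6); swap idx 3(55) with idx 1(17); swap idx 1(55) with idx 0(39)
Result: [55, 39, 29, 17, 7, 7, 18, 6]


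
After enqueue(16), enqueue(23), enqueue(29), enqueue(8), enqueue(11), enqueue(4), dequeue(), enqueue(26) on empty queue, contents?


enqueue(16) -> [16]
enqueue(23) -> [16, 23]
enqueue(29) -> [16, 23, 29]
enqueue(8) -> [16, 23, 29, 8]
enqueue(11) -> [16, 23, 29, 8, 11]
enqueue(4) -> [16, 23, 29, 8, 11, 4]
dequeue() returns 16 -> [23, 29, 8, 11, 4]
enqueue(26) -> [23, 29, 8, 11, 4, 26]
Final queue (front to back): [23, 29, 8, 11, 4, 26]


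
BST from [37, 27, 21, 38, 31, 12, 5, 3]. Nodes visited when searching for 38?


BST root = 37
Search for 38: compare at each node
Path: [37, 38]


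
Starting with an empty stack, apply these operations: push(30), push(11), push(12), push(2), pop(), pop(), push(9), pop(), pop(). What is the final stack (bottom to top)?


push(30) -> [30]
push(11) -> [30, 11]
push(12) -> [30, 11, 12]
push(2) -> [30, 11, 12, 2]
pop() returns 2 -> [30, 11, 12]
pop() returns 12 -> [30, 11]
push(9) -> [30, 11, 9]
pop() returns 9 -> [30, 11]
pop() returns 11 -> [30]
Final stack (bottom to top): [30]


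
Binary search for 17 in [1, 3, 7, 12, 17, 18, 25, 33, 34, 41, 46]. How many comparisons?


Search for 17:
[0,10] mid=5 arr[5]=18
[0,4] mid=2 arr[2]=7
[3,4] mid=3 arr[3]=12
[4,4] mid=4 arr[4]=17
Total: 4 comparisons


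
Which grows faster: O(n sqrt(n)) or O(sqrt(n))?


sublinear grows slower than n^1.5
O(sqrt(n)) is asymptotically smaller; O(n sqrt(n)) grows faster


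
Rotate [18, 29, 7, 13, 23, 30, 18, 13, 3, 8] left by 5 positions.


Left rotate by 5: [30, 18, 13, 3, 8, 18, 29, 7, 13, 23]


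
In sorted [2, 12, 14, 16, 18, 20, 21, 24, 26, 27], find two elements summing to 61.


Two pointers: lo=0, hi=9
No pair sums to 61


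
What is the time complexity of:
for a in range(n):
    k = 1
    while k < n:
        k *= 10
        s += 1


Per nesting level: O(n) * O(log n) = O(n log n)
Complexity: O(n log n)


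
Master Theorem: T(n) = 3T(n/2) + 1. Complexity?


a=3, b=2, c=0. log_2(3)=1.585 > c=0. Case 1: O(n^log_b(a)) = O(n^1.585)
Complexity: O(n^1.585)


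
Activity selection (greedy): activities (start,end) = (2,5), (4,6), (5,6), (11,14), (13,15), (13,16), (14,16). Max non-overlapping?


Greedy: pick earliest-ending, then skip overlaps.
Selected (4 activities): [(2, 5), (5, 6), (11, 14), (14, 16)]


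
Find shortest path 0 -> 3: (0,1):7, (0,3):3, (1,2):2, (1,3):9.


Dijkstra from 0:
Distances: {0: 0, 1: 7, 2: 9, 3: 3}
Shortest distance to 3 = 3, path = [0, 3]


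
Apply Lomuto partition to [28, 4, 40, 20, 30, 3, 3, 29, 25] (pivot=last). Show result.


Elements <= 25 go left of pivot.
Result: [4, 20, 3, 3, 25, 40, 28, 29, 30], pivot at index 4


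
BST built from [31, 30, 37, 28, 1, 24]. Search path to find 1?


BST root = 31
Search for 1: compare at each node
Path: [31, 30, 28, 1]


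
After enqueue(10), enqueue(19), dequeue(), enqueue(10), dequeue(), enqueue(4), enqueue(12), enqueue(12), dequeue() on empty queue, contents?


enqueue(10) -> [10]
enqueue(19) -> [10, 19]
dequeue() returns 10 -> [19]
enqueue(10) -> [19, 10]
dequeue() returns 19 -> [10]
enqueue(4) -> [10, 4]
enqueue(12) -> [10, 4, 12]
enqueue(12) -> [10, 4, 12, 12]
dequeue() returns 10 -> [4, 12, 12]
Final queue (front to back): [4, 12, 12]


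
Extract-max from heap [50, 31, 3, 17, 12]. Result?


Max = 50
Replace root with last, heapify down
Resulting heap: [31, 17, 3, 12]


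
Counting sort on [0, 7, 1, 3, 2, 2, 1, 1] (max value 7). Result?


Count array: [1, 3, 2, 1, 0, 0, 0, 1]
Reconstruct: [0, 1, 1, 1, 2, 2, 3, 7]


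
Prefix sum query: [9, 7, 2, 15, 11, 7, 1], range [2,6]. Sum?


Prefix sums: [0, 9, 16, 18, 33, 44, 51, 52]
Sum[2..6] = prefix[7] - prefix[2] = 52 - 16 = 36


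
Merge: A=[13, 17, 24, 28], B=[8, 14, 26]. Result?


Compare heads, take smaller each step.
Merged: [8, 13, 14, 17, 24, 26, 28]


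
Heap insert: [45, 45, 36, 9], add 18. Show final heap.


Append 18: [45, 45, 36, 9, 18]
Bubble up: no swaps needed
Result: [45, 45, 36, 9, 18]


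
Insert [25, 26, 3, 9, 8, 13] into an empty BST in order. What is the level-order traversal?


Root = 25; build tree by BST insertion.
Level-Order traversal: [25, 3, 26, 9, 8, 13]


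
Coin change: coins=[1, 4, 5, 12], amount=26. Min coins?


dp[0]=0; dp[i]=1+min(dp[i-c] for c in coins)
...dp[21]=3, dp[22]=3, dp[23]=4, dp[24]=2, dp[25]=3, dp[26]=4
Minimum coins for 26 = 4


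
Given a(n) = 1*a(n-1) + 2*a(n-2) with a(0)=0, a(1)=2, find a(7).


Build bottom-up:
...a(5)=22, a(6)=42, a(7)=1*42+2*22=86


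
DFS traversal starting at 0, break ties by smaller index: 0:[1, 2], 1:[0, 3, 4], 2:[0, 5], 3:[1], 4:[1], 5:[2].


DFS stack-based: start with [0]
Visit order: [0, 1, 3, 4, 2, 5]


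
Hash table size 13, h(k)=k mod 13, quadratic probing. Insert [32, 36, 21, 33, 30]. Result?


Insertions: 32->slot 6; 36->slot 10; 21->slot 8; 33->slot 7; 30->slot 4
Table: [None, None, None, None, 30, None, 32, 33, 21, None, 36, None, None]


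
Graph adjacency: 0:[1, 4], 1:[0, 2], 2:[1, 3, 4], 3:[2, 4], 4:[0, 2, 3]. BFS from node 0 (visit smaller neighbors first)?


BFS queue: start with [0]
Visit order: [0, 1, 4, 2, 3]


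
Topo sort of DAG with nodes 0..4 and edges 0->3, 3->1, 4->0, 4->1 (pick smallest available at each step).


Kahn's algorithm, process smallest node first
Order: [2, 4, 0, 3, 1]


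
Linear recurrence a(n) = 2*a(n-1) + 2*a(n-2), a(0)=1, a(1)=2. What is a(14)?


Build bottom-up:
...a(12)=136384, a(13)=372608, a(14)=2*372608+2*136384=1017984


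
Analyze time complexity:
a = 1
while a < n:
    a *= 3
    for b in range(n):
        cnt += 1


Per nesting level: O(log n) * O(n) = O(n log n)
Complexity: O(n log n)


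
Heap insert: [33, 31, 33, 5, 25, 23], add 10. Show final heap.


Append 10: [33, 31, 33, 5, 25, 23, 10]
Bubble up: no swaps needed
Result: [33, 31, 33, 5, 25, 23, 10]


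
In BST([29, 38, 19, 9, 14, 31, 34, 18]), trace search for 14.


BST root = 29
Search for 14: compare at each node
Path: [29, 19, 9, 14]


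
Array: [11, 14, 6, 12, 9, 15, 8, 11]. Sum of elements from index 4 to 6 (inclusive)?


Prefix sums: [0, 11, 25, 31, 43, 52, 67, 75, 86]
Sum[4..6] = prefix[7] - prefix[4] = 75 - 43 = 32


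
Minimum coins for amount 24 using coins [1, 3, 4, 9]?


dp[0]=0; dp[i]=1+min(dp[i-c] for c in coins)
...dp[19]=3, dp[20]=4, dp[21]=3, dp[22]=3, dp[23]=4, dp[24]=4
Minimum coins for 24 = 4


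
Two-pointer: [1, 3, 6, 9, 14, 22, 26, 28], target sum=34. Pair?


Two pointers: lo=0, hi=7
Found pair: (6, 28) summing to 34


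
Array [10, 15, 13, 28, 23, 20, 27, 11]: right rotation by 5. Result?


Right rotate by 5: [28, 23, 20, 27, 11, 10, 15, 13]


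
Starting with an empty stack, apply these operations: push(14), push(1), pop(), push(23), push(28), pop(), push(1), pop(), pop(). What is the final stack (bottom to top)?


push(14) -> [14]
push(1) -> [14, 1]
pop() returns 1 -> [14]
push(23) -> [14, 23]
push(28) -> [14, 23, 28]
pop() returns 28 -> [14, 23]
push(1) -> [14, 23, 1]
pop() returns 1 -> [14, 23]
pop() returns 23 -> [14]
Final stack (bottom to top): [14]


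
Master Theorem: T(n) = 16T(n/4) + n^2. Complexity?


a=16, b=4, c=2. log_4(16)=2 = c=2. Case 2: O(n^c log n) = O(n^2 log n)
Complexity: O(n^2 log n)


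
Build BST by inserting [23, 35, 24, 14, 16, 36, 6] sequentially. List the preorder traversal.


Root = 23; build tree by BST insertion.
Preorder traversal: [23, 14, 6, 16, 35, 24, 36]


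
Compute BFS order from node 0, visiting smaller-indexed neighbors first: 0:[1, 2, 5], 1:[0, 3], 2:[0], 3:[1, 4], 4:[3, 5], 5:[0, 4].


BFS queue: start with [0]
Visit order: [0, 1, 2, 5, 3, 4]


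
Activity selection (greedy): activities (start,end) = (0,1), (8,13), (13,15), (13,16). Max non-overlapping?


Greedy: pick earliest-ending, then skip overlaps.
Selected (3 activities): [(0, 1), (8, 13), (13, 15)]


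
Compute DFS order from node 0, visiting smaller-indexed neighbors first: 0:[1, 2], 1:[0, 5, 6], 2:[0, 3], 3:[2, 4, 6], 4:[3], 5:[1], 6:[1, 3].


DFS stack-based: start with [0]
Visit order: [0, 1, 5, 6, 3, 2, 4]


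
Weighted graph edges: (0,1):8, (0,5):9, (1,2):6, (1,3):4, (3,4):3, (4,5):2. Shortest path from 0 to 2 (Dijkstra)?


Dijkstra from 0:
Distances: {0: 0, 1: 8, 2: 14, 3: 12, 4: 11, 5: 9}
Shortest distance to 2 = 14, path = [0, 1, 2]


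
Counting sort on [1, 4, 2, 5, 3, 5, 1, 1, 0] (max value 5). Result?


Count array: [1, 3, 1, 1, 1, 2]
Reconstruct: [0, 1, 1, 1, 2, 3, 4, 5, 5]


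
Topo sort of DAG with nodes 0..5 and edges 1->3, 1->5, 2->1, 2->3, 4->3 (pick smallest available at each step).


Kahn's algorithm, process smallest node first
Order: [0, 2, 1, 4, 3, 5]


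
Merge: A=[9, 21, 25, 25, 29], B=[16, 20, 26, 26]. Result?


Compare heads, take smaller each step.
Merged: [9, 16, 20, 21, 25, 25, 26, 26, 29]


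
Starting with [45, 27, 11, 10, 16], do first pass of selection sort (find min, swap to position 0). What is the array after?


After one pass: [10, 27, 11, 45, 16]


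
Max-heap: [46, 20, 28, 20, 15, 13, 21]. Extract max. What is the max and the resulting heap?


Max = 46
Replace root with last, heapify down
Resulting heap: [28, 20, 21, 20, 15, 13]


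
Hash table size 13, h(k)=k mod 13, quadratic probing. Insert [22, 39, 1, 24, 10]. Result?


Insertions: 22->slot 9; 39->slot 0; 1->slot 1; 24->slot 11; 10->slot 10
Table: [39, 1, None, None, None, None, None, None, None, 22, 10, 24, None]


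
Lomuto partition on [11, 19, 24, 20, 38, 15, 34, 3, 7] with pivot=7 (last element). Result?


Elements <= 7 go left of pivot.
Result: [3, 7, 24, 20, 38, 15, 34, 11, 19], pivot at index 1


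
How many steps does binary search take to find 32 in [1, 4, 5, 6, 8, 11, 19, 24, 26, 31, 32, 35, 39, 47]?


Search for 32:
[0,13] mid=6 arr[6]=19
[7,13] mid=10 arr[10]=32
Total: 2 comparisons


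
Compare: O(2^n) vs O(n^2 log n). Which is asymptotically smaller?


n^2 log n grows slower than exponential
O(n^2 log n) is asymptotically smaller; O(2^n) grows faster


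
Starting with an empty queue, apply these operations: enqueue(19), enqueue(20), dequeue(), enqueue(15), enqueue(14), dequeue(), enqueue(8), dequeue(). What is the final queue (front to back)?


enqueue(19) -> [19]
enqueue(20) -> [19, 20]
dequeue() returns 19 -> [20]
enqueue(15) -> [20, 15]
enqueue(14) -> [20, 15, 14]
dequeue() returns 20 -> [15, 14]
enqueue(8) -> [15, 14, 8]
dequeue() returns 15 -> [14, 8]
Final queue (front to back): [14, 8]


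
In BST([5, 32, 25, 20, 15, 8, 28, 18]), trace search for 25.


BST root = 5
Search for 25: compare at each node
Path: [5, 32, 25]


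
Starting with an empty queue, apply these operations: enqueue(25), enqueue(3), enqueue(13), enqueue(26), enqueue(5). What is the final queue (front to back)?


enqueue(25) -> [25]
enqueue(3) -> [25, 3]
enqueue(13) -> [25, 3, 13]
enqueue(26) -> [25, 3, 13, 26]
enqueue(5) -> [25, 3, 13, 26, 5]
Final queue (front to back): [25, 3, 13, 26, 5]


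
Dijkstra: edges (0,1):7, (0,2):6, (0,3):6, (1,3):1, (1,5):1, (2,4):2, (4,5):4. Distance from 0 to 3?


Dijkstra from 0:
Distances: {0: 0, 1: 7, 2: 6, 3: 6, 4: 8, 5: 8}
Shortest distance to 3 = 6, path = [0, 3]


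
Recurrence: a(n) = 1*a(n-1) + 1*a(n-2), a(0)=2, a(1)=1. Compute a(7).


Build bottom-up:
...a(5)=11, a(6)=18, a(7)=1*18+1*11=29


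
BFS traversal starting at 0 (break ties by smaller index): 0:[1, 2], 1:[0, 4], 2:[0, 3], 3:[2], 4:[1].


BFS queue: start with [0]
Visit order: [0, 1, 2, 4, 3]


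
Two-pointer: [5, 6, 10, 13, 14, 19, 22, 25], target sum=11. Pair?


Two pointers: lo=0, hi=7
Found pair: (5, 6) summing to 11


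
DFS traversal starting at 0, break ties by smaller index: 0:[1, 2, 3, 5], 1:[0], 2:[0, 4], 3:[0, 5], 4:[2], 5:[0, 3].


DFS stack-based: start with [0]
Visit order: [0, 1, 2, 4, 3, 5]


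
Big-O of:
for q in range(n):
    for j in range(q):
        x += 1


Per nesting level: O(n) * O(n) [triangular over q] = O(n^2)
Complexity: O(n^2)


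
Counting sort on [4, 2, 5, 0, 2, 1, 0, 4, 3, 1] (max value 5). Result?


Count array: [2, 2, 2, 1, 2, 1]
Reconstruct: [0, 0, 1, 1, 2, 2, 3, 4, 4, 5]


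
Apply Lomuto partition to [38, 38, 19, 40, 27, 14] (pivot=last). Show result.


Elements <= 14 go left of pivot.
Result: [14, 38, 19, 40, 27, 38], pivot at index 0


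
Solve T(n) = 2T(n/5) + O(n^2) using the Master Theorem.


a=2, b=5, c=2. log_5(2)=0.431 < c=2. Case 3: O(n^c) = O(n^2)
Complexity: O(n^2)


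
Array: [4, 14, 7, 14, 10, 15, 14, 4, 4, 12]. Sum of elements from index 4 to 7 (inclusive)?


Prefix sums: [0, 4, 18, 25, 39, 49, 64, 78, 82, 86, 98]
Sum[4..7] = prefix[8] - prefix[4] = 82 - 39 = 43


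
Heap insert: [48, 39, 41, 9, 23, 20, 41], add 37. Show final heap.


Append 37: [48, 39, 41, 9, 23, 20, 41, 37]
Bubble up: swap idx 7(37) with idx 3(9)
Result: [48, 39, 41, 37, 23, 20, 41, 9]


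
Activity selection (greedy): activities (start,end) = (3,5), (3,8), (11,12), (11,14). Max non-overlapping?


Greedy: pick earliest-ending, then skip overlaps.
Selected (2 activities): [(3, 5), (11, 12)]


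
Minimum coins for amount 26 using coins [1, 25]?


dp[0]=0; dp[i]=1+min(dp[i-c] for c in coins)
...dp[21]=21, dp[22]=22, dp[23]=23, dp[24]=24, dp[25]=1, dp[26]=2
Minimum coins for 26 = 2


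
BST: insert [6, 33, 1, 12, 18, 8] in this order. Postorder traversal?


Root = 6; build tree by BST insertion.
Postorder traversal: [1, 8, 18, 12, 33, 6]


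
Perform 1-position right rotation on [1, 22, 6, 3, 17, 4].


Right rotate by 1: [4, 1, 22, 6, 3, 17]


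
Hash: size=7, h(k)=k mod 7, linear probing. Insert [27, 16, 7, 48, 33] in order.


Insertions: 27->slot 6; 16->slot 2; 7->slot 0; 48->slot 1; 33->slot 5
Table: [7, 48, 16, None, None, 33, 27]


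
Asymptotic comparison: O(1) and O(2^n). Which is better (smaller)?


constant grows slower than exponential
O(1) is asymptotically smaller; O(2^n) grows faster


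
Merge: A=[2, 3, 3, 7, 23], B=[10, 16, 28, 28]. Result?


Compare heads, take smaller each step.
Merged: [2, 3, 3, 7, 10, 16, 23, 28, 28]


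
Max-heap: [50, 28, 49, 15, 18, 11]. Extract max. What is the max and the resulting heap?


Max = 50
Replace root with last, heapify down
Resulting heap: [49, 28, 11, 15, 18]


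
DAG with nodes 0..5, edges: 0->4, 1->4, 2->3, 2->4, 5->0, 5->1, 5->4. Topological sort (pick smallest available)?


Kahn's algorithm, process smallest node first
Order: [2, 3, 5, 0, 1, 4]


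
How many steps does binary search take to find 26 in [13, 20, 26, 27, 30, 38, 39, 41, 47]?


Search for 26:
[0,8] mid=4 arr[4]=30
[0,3] mid=1 arr[1]=20
[2,3] mid=2 arr[2]=26
Total: 3 comparisons


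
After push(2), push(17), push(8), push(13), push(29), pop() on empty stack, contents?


push(2) -> [2]
push(17) -> [2, 17]
push(8) -> [2, 17, 8]
push(13) -> [2, 17, 8, 13]
push(29) -> [2, 17, 8, 13, 29]
pop() returns 29 -> [2, 17, 8, 13]
Final stack (bottom to top): [2, 17, 8, 13]


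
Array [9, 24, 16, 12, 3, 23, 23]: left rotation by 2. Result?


Left rotate by 2: [16, 12, 3, 23, 23, 9, 24]


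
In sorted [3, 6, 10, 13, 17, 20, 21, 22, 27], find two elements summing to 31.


Two pointers: lo=0, hi=8
Found pair: (10, 21) summing to 31


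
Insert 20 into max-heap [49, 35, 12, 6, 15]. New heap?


Append 20: [49, 35, 12, 6, 15, 20]
Bubble up: swap idx 5(20) with idx 2(12)
Result: [49, 35, 20, 6, 15, 12]


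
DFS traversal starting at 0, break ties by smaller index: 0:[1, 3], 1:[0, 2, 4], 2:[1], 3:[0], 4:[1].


DFS stack-based: start with [0]
Visit order: [0, 1, 2, 4, 3]


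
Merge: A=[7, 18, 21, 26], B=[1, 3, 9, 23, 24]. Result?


Compare heads, take smaller each step.
Merged: [1, 3, 7, 9, 18, 21, 23, 24, 26]


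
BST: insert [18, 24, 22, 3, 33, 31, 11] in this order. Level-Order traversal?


Root = 18; build tree by BST insertion.
Level-Order traversal: [18, 3, 24, 11, 22, 33, 31]


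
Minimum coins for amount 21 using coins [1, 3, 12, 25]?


dp[0]=0; dp[i]=1+min(dp[i-c] for c in coins)
...dp[16]=3, dp[17]=4, dp[18]=3, dp[19]=4, dp[20]=5, dp[21]=4
Minimum coins for 21 = 4


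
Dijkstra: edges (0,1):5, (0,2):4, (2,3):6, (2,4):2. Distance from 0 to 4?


Dijkstra from 0:
Distances: {0: 0, 1: 5, 2: 4, 3: 10, 4: 6}
Shortest distance to 4 = 6, path = [0, 2, 4]


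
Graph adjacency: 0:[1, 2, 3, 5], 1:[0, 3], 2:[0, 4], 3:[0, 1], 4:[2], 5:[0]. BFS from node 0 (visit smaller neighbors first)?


BFS queue: start with [0]
Visit order: [0, 1, 2, 3, 5, 4]


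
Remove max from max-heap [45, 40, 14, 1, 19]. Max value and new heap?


Max = 45
Replace root with last, heapify down
Resulting heap: [40, 19, 14, 1]


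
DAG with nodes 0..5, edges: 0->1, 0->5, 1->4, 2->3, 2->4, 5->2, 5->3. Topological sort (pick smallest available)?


Kahn's algorithm, process smallest node first
Order: [0, 1, 5, 2, 3, 4]


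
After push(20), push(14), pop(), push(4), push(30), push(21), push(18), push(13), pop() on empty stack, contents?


push(20) -> [20]
push(14) -> [20, 14]
pop() returns 14 -> [20]
push(4) -> [20, 4]
push(30) -> [20, 4, 30]
push(21) -> [20, 4, 30, 21]
push(18) -> [20, 4, 30, 21, 18]
push(13) -> [20, 4, 30, 21, 18, 13]
pop() returns 13 -> [20, 4, 30, 21, 18]
Final stack (bottom to top): [20, 4, 30, 21, 18]


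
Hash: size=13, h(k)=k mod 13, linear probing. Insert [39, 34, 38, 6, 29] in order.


Insertions: 39->slot 0; 34->slot 8; 38->slot 12; 6->slot 6; 29->slot 3
Table: [39, None, None, 29, None, None, 6, None, 34, None, None, None, 38]


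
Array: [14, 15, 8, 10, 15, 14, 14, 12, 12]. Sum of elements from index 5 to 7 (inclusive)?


Prefix sums: [0, 14, 29, 37, 47, 62, 76, 90, 102, 114]
Sum[5..7] = prefix[8] - prefix[5] = 102 - 62 = 40


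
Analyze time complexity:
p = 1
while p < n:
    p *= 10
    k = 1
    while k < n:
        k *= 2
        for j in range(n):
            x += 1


Per nesting level: O(log n) * O(log n) * O(n) = O(n (log n)^2)
Complexity: O(n (log n)^2)


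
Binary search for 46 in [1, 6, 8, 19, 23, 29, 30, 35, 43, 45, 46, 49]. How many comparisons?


Search for 46:
[0,11] mid=5 arr[5]=29
[6,11] mid=8 arr[8]=43
[9,11] mid=10 arr[10]=46
Total: 3 comparisons


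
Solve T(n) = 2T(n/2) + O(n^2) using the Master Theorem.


a=2, b=2, c=2. log_2(2)=1 < c=2. Case 3: O(n^c) = O(n^2)
Complexity: O(n^2)


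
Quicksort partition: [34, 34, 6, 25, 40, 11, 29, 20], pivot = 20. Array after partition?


Elements <= 20 go left of pivot.
Result: [6, 11, 20, 25, 40, 34, 29, 34], pivot at index 2


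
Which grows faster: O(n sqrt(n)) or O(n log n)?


linearithmic grows slower than n^1.5
O(n log n) is asymptotically smaller; O(n sqrt(n)) grows faster


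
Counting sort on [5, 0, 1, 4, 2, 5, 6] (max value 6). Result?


Count array: [1, 1, 1, 0, 1, 2, 1]
Reconstruct: [0, 1, 2, 4, 5, 5, 6]


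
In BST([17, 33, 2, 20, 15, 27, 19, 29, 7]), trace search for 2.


BST root = 17
Search for 2: compare at each node
Path: [17, 2]


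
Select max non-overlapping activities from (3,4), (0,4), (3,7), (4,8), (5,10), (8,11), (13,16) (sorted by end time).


Greedy: pick earliest-ending, then skip overlaps.
Selected (4 activities): [(3, 4), (4, 8), (8, 11), (13, 16)]
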